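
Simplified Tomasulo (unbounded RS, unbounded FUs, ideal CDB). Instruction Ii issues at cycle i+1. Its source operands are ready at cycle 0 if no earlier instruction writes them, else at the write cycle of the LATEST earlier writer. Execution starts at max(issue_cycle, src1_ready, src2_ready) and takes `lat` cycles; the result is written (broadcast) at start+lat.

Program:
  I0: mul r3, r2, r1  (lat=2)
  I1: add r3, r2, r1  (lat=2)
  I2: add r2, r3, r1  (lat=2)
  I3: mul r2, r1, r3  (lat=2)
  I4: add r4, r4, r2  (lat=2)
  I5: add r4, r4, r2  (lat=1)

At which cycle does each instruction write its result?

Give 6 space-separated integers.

Answer: 3 4 6 6 8 9

Derivation:
I0 mul r3: issue@1 deps=(None,None) exec_start@1 write@3
I1 add r3: issue@2 deps=(None,None) exec_start@2 write@4
I2 add r2: issue@3 deps=(1,None) exec_start@4 write@6
I3 mul r2: issue@4 deps=(None,1) exec_start@4 write@6
I4 add r4: issue@5 deps=(None,3) exec_start@6 write@8
I5 add r4: issue@6 deps=(4,3) exec_start@8 write@9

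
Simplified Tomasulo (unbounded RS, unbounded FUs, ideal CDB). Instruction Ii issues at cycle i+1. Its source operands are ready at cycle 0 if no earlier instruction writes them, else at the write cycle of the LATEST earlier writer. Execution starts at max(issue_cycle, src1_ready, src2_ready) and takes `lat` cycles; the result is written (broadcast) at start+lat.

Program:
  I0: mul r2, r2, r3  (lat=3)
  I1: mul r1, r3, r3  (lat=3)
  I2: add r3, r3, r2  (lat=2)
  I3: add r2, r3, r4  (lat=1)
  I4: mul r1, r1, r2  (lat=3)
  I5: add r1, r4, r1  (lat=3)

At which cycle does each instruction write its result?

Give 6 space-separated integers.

Answer: 4 5 6 7 10 13

Derivation:
I0 mul r2: issue@1 deps=(None,None) exec_start@1 write@4
I1 mul r1: issue@2 deps=(None,None) exec_start@2 write@5
I2 add r3: issue@3 deps=(None,0) exec_start@4 write@6
I3 add r2: issue@4 deps=(2,None) exec_start@6 write@7
I4 mul r1: issue@5 deps=(1,3) exec_start@7 write@10
I5 add r1: issue@6 deps=(None,4) exec_start@10 write@13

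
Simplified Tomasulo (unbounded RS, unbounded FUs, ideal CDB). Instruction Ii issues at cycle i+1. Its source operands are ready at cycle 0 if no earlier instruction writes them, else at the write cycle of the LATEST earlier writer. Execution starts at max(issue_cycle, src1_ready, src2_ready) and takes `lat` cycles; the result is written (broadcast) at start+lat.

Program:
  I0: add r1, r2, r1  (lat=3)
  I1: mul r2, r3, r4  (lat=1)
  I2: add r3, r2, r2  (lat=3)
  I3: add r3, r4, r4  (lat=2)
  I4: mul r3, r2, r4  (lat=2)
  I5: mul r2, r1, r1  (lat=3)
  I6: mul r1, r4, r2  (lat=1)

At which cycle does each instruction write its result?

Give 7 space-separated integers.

I0 add r1: issue@1 deps=(None,None) exec_start@1 write@4
I1 mul r2: issue@2 deps=(None,None) exec_start@2 write@3
I2 add r3: issue@3 deps=(1,1) exec_start@3 write@6
I3 add r3: issue@4 deps=(None,None) exec_start@4 write@6
I4 mul r3: issue@5 deps=(1,None) exec_start@5 write@7
I5 mul r2: issue@6 deps=(0,0) exec_start@6 write@9
I6 mul r1: issue@7 deps=(None,5) exec_start@9 write@10

Answer: 4 3 6 6 7 9 10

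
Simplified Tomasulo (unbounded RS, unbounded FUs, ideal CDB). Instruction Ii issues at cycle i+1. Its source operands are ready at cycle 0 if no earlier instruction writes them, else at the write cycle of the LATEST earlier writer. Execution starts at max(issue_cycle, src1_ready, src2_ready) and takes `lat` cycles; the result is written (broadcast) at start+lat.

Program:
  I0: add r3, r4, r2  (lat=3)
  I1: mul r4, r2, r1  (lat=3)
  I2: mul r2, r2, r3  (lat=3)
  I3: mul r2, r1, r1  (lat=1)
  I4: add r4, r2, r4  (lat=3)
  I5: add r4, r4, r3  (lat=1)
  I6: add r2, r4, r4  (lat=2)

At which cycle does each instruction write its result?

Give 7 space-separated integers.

Answer: 4 5 7 5 8 9 11

Derivation:
I0 add r3: issue@1 deps=(None,None) exec_start@1 write@4
I1 mul r4: issue@2 deps=(None,None) exec_start@2 write@5
I2 mul r2: issue@3 deps=(None,0) exec_start@4 write@7
I3 mul r2: issue@4 deps=(None,None) exec_start@4 write@5
I4 add r4: issue@5 deps=(3,1) exec_start@5 write@8
I5 add r4: issue@6 deps=(4,0) exec_start@8 write@9
I6 add r2: issue@7 deps=(5,5) exec_start@9 write@11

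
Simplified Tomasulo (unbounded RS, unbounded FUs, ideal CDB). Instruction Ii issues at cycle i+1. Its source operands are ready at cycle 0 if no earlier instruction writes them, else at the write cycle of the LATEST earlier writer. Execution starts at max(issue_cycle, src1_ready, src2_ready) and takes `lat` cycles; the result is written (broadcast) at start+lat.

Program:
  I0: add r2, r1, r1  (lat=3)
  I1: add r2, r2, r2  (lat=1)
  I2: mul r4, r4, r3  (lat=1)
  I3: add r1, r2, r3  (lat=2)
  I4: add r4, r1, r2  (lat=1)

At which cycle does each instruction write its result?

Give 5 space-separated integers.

Answer: 4 5 4 7 8

Derivation:
I0 add r2: issue@1 deps=(None,None) exec_start@1 write@4
I1 add r2: issue@2 deps=(0,0) exec_start@4 write@5
I2 mul r4: issue@3 deps=(None,None) exec_start@3 write@4
I3 add r1: issue@4 deps=(1,None) exec_start@5 write@7
I4 add r4: issue@5 deps=(3,1) exec_start@7 write@8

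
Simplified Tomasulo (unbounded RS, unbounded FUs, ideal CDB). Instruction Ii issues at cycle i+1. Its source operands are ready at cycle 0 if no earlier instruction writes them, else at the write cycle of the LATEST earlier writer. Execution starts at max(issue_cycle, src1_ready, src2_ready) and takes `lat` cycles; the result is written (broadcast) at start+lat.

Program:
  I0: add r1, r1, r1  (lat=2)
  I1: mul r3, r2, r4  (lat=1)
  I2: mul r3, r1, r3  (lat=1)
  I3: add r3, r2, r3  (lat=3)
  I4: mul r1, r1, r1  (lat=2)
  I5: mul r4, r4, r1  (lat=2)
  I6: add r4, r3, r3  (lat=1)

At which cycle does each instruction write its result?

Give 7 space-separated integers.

Answer: 3 3 4 7 7 9 8

Derivation:
I0 add r1: issue@1 deps=(None,None) exec_start@1 write@3
I1 mul r3: issue@2 deps=(None,None) exec_start@2 write@3
I2 mul r3: issue@3 deps=(0,1) exec_start@3 write@4
I3 add r3: issue@4 deps=(None,2) exec_start@4 write@7
I4 mul r1: issue@5 deps=(0,0) exec_start@5 write@7
I5 mul r4: issue@6 deps=(None,4) exec_start@7 write@9
I6 add r4: issue@7 deps=(3,3) exec_start@7 write@8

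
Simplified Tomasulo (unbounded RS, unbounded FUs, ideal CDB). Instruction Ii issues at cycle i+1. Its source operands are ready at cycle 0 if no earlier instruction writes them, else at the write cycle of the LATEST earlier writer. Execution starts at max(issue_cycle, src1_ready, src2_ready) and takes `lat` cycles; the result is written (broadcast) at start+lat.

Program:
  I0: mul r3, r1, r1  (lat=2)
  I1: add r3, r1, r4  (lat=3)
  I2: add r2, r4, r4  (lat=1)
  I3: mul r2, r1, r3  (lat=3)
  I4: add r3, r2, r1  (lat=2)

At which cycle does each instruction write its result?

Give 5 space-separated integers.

I0 mul r3: issue@1 deps=(None,None) exec_start@1 write@3
I1 add r3: issue@2 deps=(None,None) exec_start@2 write@5
I2 add r2: issue@3 deps=(None,None) exec_start@3 write@4
I3 mul r2: issue@4 deps=(None,1) exec_start@5 write@8
I4 add r3: issue@5 deps=(3,None) exec_start@8 write@10

Answer: 3 5 4 8 10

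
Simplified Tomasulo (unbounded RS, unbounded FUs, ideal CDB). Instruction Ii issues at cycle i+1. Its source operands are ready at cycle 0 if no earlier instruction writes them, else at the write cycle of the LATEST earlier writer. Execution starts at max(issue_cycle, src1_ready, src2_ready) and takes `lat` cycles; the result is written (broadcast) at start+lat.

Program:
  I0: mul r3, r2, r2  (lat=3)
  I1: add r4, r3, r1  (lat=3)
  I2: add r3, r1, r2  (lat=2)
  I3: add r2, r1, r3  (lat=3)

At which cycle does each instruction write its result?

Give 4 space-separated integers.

I0 mul r3: issue@1 deps=(None,None) exec_start@1 write@4
I1 add r4: issue@2 deps=(0,None) exec_start@4 write@7
I2 add r3: issue@3 deps=(None,None) exec_start@3 write@5
I3 add r2: issue@4 deps=(None,2) exec_start@5 write@8

Answer: 4 7 5 8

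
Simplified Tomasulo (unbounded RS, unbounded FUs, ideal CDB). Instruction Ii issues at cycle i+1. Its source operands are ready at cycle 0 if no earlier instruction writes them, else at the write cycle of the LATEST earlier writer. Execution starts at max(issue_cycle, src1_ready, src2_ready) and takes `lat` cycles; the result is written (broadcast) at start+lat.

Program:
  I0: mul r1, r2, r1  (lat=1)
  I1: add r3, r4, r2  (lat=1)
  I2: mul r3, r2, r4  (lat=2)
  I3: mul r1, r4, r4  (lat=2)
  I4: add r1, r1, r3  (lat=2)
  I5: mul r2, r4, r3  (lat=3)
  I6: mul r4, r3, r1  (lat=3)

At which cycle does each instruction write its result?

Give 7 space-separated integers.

Answer: 2 3 5 6 8 9 11

Derivation:
I0 mul r1: issue@1 deps=(None,None) exec_start@1 write@2
I1 add r3: issue@2 deps=(None,None) exec_start@2 write@3
I2 mul r3: issue@3 deps=(None,None) exec_start@3 write@5
I3 mul r1: issue@4 deps=(None,None) exec_start@4 write@6
I4 add r1: issue@5 deps=(3,2) exec_start@6 write@8
I5 mul r2: issue@6 deps=(None,2) exec_start@6 write@9
I6 mul r4: issue@7 deps=(2,4) exec_start@8 write@11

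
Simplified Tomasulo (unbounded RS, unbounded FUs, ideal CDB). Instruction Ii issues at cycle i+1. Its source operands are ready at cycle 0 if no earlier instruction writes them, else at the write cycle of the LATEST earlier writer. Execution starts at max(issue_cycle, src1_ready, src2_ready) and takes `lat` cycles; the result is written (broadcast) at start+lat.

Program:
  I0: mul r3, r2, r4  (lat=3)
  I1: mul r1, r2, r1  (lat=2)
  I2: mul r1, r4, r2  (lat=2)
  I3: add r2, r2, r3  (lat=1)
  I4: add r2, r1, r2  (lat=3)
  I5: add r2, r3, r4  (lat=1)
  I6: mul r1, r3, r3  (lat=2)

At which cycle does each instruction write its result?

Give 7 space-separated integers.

Answer: 4 4 5 5 8 7 9

Derivation:
I0 mul r3: issue@1 deps=(None,None) exec_start@1 write@4
I1 mul r1: issue@2 deps=(None,None) exec_start@2 write@4
I2 mul r1: issue@3 deps=(None,None) exec_start@3 write@5
I3 add r2: issue@4 deps=(None,0) exec_start@4 write@5
I4 add r2: issue@5 deps=(2,3) exec_start@5 write@8
I5 add r2: issue@6 deps=(0,None) exec_start@6 write@7
I6 mul r1: issue@7 deps=(0,0) exec_start@7 write@9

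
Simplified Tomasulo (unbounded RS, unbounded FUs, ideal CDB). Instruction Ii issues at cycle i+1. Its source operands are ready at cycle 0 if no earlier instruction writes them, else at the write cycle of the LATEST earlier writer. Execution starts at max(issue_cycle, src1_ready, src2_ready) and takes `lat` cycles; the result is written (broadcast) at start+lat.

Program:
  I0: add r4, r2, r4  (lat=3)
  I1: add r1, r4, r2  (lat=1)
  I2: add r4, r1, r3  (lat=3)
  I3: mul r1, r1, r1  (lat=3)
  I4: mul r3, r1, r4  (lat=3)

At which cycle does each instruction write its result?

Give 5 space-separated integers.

Answer: 4 5 8 8 11

Derivation:
I0 add r4: issue@1 deps=(None,None) exec_start@1 write@4
I1 add r1: issue@2 deps=(0,None) exec_start@4 write@5
I2 add r4: issue@3 deps=(1,None) exec_start@5 write@8
I3 mul r1: issue@4 deps=(1,1) exec_start@5 write@8
I4 mul r3: issue@5 deps=(3,2) exec_start@8 write@11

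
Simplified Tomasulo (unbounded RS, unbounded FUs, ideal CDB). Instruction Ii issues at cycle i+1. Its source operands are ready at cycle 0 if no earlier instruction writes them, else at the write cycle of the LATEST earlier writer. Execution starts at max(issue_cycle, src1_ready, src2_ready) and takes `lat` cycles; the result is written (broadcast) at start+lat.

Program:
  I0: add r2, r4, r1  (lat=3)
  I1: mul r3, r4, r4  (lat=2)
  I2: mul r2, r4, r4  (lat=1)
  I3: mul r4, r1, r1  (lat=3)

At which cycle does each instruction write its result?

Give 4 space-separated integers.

Answer: 4 4 4 7

Derivation:
I0 add r2: issue@1 deps=(None,None) exec_start@1 write@4
I1 mul r3: issue@2 deps=(None,None) exec_start@2 write@4
I2 mul r2: issue@3 deps=(None,None) exec_start@3 write@4
I3 mul r4: issue@4 deps=(None,None) exec_start@4 write@7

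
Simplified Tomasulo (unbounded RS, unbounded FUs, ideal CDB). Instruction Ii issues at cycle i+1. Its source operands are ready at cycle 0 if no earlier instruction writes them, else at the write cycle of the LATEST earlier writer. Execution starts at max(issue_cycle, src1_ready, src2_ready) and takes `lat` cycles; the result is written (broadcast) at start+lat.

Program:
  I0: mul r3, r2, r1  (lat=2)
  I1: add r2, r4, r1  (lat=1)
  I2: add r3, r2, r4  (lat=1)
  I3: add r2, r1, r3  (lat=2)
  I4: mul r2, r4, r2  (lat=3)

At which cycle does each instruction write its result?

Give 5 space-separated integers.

I0 mul r3: issue@1 deps=(None,None) exec_start@1 write@3
I1 add r2: issue@2 deps=(None,None) exec_start@2 write@3
I2 add r3: issue@3 deps=(1,None) exec_start@3 write@4
I3 add r2: issue@4 deps=(None,2) exec_start@4 write@6
I4 mul r2: issue@5 deps=(None,3) exec_start@6 write@9

Answer: 3 3 4 6 9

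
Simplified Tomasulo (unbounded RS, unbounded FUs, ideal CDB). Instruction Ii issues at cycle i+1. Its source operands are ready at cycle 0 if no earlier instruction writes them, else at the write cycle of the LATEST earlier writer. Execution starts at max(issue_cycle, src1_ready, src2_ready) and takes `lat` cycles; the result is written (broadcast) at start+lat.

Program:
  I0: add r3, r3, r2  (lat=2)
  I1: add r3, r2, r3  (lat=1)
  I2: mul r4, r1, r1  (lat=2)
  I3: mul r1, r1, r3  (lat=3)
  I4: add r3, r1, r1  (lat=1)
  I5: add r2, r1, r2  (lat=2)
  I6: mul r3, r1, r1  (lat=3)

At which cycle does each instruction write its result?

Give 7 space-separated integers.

I0 add r3: issue@1 deps=(None,None) exec_start@1 write@3
I1 add r3: issue@2 deps=(None,0) exec_start@3 write@4
I2 mul r4: issue@3 deps=(None,None) exec_start@3 write@5
I3 mul r1: issue@4 deps=(None,1) exec_start@4 write@7
I4 add r3: issue@5 deps=(3,3) exec_start@7 write@8
I5 add r2: issue@6 deps=(3,None) exec_start@7 write@9
I6 mul r3: issue@7 deps=(3,3) exec_start@7 write@10

Answer: 3 4 5 7 8 9 10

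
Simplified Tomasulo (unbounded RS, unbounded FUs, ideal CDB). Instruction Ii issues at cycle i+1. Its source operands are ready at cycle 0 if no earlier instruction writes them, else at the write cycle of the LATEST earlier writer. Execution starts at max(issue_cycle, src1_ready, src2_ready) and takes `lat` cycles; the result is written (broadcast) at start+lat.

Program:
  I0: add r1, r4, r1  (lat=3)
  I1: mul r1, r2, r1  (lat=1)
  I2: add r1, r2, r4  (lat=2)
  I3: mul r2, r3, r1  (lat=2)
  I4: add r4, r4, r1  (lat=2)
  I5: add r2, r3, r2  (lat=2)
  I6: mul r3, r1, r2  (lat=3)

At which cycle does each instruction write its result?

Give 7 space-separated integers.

Answer: 4 5 5 7 7 9 12

Derivation:
I0 add r1: issue@1 deps=(None,None) exec_start@1 write@4
I1 mul r1: issue@2 deps=(None,0) exec_start@4 write@5
I2 add r1: issue@3 deps=(None,None) exec_start@3 write@5
I3 mul r2: issue@4 deps=(None,2) exec_start@5 write@7
I4 add r4: issue@5 deps=(None,2) exec_start@5 write@7
I5 add r2: issue@6 deps=(None,3) exec_start@7 write@9
I6 mul r3: issue@7 deps=(2,5) exec_start@9 write@12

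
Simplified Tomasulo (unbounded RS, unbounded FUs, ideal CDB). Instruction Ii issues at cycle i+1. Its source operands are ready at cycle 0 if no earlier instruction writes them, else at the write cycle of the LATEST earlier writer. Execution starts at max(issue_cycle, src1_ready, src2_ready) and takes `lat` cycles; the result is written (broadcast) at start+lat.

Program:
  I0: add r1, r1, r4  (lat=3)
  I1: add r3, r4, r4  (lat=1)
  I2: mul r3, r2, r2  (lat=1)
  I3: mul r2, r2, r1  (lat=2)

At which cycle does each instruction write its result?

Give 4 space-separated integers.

I0 add r1: issue@1 deps=(None,None) exec_start@1 write@4
I1 add r3: issue@2 deps=(None,None) exec_start@2 write@3
I2 mul r3: issue@3 deps=(None,None) exec_start@3 write@4
I3 mul r2: issue@4 deps=(None,0) exec_start@4 write@6

Answer: 4 3 4 6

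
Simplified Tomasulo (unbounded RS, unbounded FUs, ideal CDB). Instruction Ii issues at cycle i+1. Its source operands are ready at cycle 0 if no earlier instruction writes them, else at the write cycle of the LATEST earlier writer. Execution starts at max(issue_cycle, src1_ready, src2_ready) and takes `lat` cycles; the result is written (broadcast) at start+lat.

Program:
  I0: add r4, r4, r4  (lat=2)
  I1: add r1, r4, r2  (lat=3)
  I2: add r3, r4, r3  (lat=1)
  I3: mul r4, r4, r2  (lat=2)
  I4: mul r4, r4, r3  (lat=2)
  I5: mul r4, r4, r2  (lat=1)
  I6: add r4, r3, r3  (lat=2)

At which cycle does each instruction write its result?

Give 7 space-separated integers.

Answer: 3 6 4 6 8 9 9

Derivation:
I0 add r4: issue@1 deps=(None,None) exec_start@1 write@3
I1 add r1: issue@2 deps=(0,None) exec_start@3 write@6
I2 add r3: issue@3 deps=(0,None) exec_start@3 write@4
I3 mul r4: issue@4 deps=(0,None) exec_start@4 write@6
I4 mul r4: issue@5 deps=(3,2) exec_start@6 write@8
I5 mul r4: issue@6 deps=(4,None) exec_start@8 write@9
I6 add r4: issue@7 deps=(2,2) exec_start@7 write@9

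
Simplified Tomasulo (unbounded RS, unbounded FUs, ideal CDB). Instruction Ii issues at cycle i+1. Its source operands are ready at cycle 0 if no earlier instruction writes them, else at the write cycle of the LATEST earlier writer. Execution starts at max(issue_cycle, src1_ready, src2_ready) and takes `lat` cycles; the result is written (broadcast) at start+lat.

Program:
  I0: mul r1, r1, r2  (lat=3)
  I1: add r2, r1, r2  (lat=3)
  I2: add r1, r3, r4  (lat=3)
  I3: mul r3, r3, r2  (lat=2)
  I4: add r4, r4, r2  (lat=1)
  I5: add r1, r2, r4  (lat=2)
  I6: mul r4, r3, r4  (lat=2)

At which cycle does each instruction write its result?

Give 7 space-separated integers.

I0 mul r1: issue@1 deps=(None,None) exec_start@1 write@4
I1 add r2: issue@2 deps=(0,None) exec_start@4 write@7
I2 add r1: issue@3 deps=(None,None) exec_start@3 write@6
I3 mul r3: issue@4 deps=(None,1) exec_start@7 write@9
I4 add r4: issue@5 deps=(None,1) exec_start@7 write@8
I5 add r1: issue@6 deps=(1,4) exec_start@8 write@10
I6 mul r4: issue@7 deps=(3,4) exec_start@9 write@11

Answer: 4 7 6 9 8 10 11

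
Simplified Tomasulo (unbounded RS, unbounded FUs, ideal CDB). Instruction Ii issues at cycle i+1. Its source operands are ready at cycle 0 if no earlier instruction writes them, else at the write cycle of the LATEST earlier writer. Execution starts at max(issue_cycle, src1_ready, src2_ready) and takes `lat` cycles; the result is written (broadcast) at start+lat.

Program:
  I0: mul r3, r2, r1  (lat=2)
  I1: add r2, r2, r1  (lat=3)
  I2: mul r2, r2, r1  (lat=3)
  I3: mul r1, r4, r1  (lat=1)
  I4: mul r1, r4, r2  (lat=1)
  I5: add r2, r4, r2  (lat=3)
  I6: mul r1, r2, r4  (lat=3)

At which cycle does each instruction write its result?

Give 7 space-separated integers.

I0 mul r3: issue@1 deps=(None,None) exec_start@1 write@3
I1 add r2: issue@2 deps=(None,None) exec_start@2 write@5
I2 mul r2: issue@3 deps=(1,None) exec_start@5 write@8
I3 mul r1: issue@4 deps=(None,None) exec_start@4 write@5
I4 mul r1: issue@5 deps=(None,2) exec_start@8 write@9
I5 add r2: issue@6 deps=(None,2) exec_start@8 write@11
I6 mul r1: issue@7 deps=(5,None) exec_start@11 write@14

Answer: 3 5 8 5 9 11 14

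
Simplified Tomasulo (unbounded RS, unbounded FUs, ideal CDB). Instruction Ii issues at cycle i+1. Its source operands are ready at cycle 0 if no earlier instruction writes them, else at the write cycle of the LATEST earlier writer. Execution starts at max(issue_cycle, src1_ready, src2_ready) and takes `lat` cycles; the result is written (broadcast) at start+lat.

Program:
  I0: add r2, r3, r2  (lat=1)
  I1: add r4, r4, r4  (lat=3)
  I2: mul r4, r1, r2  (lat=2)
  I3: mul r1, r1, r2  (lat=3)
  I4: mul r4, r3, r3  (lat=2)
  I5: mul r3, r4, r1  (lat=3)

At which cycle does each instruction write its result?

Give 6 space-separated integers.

Answer: 2 5 5 7 7 10

Derivation:
I0 add r2: issue@1 deps=(None,None) exec_start@1 write@2
I1 add r4: issue@2 deps=(None,None) exec_start@2 write@5
I2 mul r4: issue@3 deps=(None,0) exec_start@3 write@5
I3 mul r1: issue@4 deps=(None,0) exec_start@4 write@7
I4 mul r4: issue@5 deps=(None,None) exec_start@5 write@7
I5 mul r3: issue@6 deps=(4,3) exec_start@7 write@10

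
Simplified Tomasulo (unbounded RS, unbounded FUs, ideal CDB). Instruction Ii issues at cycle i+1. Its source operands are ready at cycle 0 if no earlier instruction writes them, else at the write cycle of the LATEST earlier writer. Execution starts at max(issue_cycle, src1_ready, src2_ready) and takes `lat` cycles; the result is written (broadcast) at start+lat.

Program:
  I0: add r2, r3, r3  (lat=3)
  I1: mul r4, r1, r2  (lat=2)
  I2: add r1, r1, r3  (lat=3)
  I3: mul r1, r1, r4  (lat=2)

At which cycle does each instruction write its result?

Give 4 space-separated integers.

I0 add r2: issue@1 deps=(None,None) exec_start@1 write@4
I1 mul r4: issue@2 deps=(None,0) exec_start@4 write@6
I2 add r1: issue@3 deps=(None,None) exec_start@3 write@6
I3 mul r1: issue@4 deps=(2,1) exec_start@6 write@8

Answer: 4 6 6 8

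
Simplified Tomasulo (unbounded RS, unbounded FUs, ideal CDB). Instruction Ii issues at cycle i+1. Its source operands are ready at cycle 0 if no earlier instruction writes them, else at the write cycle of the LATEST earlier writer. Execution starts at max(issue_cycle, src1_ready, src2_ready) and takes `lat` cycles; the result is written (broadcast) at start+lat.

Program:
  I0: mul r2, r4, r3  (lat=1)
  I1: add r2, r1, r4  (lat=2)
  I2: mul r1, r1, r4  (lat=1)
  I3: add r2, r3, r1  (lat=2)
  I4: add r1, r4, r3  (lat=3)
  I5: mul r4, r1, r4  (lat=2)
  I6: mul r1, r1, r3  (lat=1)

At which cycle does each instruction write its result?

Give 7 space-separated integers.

Answer: 2 4 4 6 8 10 9

Derivation:
I0 mul r2: issue@1 deps=(None,None) exec_start@1 write@2
I1 add r2: issue@2 deps=(None,None) exec_start@2 write@4
I2 mul r1: issue@3 deps=(None,None) exec_start@3 write@4
I3 add r2: issue@4 deps=(None,2) exec_start@4 write@6
I4 add r1: issue@5 deps=(None,None) exec_start@5 write@8
I5 mul r4: issue@6 deps=(4,None) exec_start@8 write@10
I6 mul r1: issue@7 deps=(4,None) exec_start@8 write@9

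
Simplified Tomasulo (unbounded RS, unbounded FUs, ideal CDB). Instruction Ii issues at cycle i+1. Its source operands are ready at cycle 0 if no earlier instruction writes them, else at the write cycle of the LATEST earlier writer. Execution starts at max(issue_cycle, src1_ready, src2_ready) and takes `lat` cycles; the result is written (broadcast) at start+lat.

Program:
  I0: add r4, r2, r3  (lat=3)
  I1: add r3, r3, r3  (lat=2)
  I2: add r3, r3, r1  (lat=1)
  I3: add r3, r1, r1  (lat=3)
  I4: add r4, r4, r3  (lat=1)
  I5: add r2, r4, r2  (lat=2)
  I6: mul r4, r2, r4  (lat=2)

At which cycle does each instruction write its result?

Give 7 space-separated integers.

Answer: 4 4 5 7 8 10 12

Derivation:
I0 add r4: issue@1 deps=(None,None) exec_start@1 write@4
I1 add r3: issue@2 deps=(None,None) exec_start@2 write@4
I2 add r3: issue@3 deps=(1,None) exec_start@4 write@5
I3 add r3: issue@4 deps=(None,None) exec_start@4 write@7
I4 add r4: issue@5 deps=(0,3) exec_start@7 write@8
I5 add r2: issue@6 deps=(4,None) exec_start@8 write@10
I6 mul r4: issue@7 deps=(5,4) exec_start@10 write@12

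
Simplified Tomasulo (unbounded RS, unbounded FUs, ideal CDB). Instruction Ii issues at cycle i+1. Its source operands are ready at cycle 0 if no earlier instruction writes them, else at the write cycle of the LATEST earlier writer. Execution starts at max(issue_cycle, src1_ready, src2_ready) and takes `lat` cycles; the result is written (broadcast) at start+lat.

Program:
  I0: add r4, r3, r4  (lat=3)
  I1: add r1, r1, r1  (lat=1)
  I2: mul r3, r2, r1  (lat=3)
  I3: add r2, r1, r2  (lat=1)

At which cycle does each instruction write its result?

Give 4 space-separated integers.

Answer: 4 3 6 5

Derivation:
I0 add r4: issue@1 deps=(None,None) exec_start@1 write@4
I1 add r1: issue@2 deps=(None,None) exec_start@2 write@3
I2 mul r3: issue@3 deps=(None,1) exec_start@3 write@6
I3 add r2: issue@4 deps=(1,None) exec_start@4 write@5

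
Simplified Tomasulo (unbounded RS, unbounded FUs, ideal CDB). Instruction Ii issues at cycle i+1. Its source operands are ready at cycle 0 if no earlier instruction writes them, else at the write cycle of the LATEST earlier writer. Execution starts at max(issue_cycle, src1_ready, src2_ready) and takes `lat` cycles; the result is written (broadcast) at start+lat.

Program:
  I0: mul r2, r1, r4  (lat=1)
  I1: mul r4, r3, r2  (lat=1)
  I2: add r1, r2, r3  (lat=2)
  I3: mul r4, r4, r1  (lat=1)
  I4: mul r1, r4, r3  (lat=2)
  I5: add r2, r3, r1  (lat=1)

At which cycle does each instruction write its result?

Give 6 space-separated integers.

I0 mul r2: issue@1 deps=(None,None) exec_start@1 write@2
I1 mul r4: issue@2 deps=(None,0) exec_start@2 write@3
I2 add r1: issue@3 deps=(0,None) exec_start@3 write@5
I3 mul r4: issue@4 deps=(1,2) exec_start@5 write@6
I4 mul r1: issue@5 deps=(3,None) exec_start@6 write@8
I5 add r2: issue@6 deps=(None,4) exec_start@8 write@9

Answer: 2 3 5 6 8 9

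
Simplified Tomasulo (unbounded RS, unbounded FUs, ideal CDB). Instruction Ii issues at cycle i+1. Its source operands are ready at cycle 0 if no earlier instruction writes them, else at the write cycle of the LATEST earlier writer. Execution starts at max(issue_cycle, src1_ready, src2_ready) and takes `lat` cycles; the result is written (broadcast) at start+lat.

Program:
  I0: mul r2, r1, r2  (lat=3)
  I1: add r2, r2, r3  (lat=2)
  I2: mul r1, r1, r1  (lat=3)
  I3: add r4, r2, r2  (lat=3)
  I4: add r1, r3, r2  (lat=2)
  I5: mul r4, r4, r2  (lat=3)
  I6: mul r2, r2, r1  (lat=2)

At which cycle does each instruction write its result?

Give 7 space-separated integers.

Answer: 4 6 6 9 8 12 10

Derivation:
I0 mul r2: issue@1 deps=(None,None) exec_start@1 write@4
I1 add r2: issue@2 deps=(0,None) exec_start@4 write@6
I2 mul r1: issue@3 deps=(None,None) exec_start@3 write@6
I3 add r4: issue@4 deps=(1,1) exec_start@6 write@9
I4 add r1: issue@5 deps=(None,1) exec_start@6 write@8
I5 mul r4: issue@6 deps=(3,1) exec_start@9 write@12
I6 mul r2: issue@7 deps=(1,4) exec_start@8 write@10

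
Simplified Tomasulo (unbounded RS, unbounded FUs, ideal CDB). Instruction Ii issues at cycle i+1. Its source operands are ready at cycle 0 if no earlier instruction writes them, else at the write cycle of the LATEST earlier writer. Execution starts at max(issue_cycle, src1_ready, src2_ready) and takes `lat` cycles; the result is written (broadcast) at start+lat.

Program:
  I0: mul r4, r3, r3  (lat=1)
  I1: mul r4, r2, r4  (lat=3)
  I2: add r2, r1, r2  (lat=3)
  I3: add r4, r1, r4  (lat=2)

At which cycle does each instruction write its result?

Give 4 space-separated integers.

I0 mul r4: issue@1 deps=(None,None) exec_start@1 write@2
I1 mul r4: issue@2 deps=(None,0) exec_start@2 write@5
I2 add r2: issue@3 deps=(None,None) exec_start@3 write@6
I3 add r4: issue@4 deps=(None,1) exec_start@5 write@7

Answer: 2 5 6 7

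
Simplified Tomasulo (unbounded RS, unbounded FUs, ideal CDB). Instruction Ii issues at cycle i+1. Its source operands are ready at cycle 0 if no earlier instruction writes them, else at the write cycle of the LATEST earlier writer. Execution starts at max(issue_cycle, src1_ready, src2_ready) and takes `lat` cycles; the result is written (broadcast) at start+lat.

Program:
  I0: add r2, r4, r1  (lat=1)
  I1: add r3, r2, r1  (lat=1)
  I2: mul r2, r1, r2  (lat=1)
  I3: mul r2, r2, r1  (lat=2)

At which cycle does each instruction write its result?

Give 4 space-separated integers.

Answer: 2 3 4 6

Derivation:
I0 add r2: issue@1 deps=(None,None) exec_start@1 write@2
I1 add r3: issue@2 deps=(0,None) exec_start@2 write@3
I2 mul r2: issue@3 deps=(None,0) exec_start@3 write@4
I3 mul r2: issue@4 deps=(2,None) exec_start@4 write@6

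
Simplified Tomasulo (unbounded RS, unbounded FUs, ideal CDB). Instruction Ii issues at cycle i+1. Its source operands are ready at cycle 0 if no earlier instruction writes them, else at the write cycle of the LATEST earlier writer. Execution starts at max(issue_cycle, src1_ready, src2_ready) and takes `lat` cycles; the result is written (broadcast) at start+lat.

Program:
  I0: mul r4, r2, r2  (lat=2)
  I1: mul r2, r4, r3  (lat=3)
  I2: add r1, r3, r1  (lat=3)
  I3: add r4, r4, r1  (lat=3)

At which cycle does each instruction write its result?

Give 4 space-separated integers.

I0 mul r4: issue@1 deps=(None,None) exec_start@1 write@3
I1 mul r2: issue@2 deps=(0,None) exec_start@3 write@6
I2 add r1: issue@3 deps=(None,None) exec_start@3 write@6
I3 add r4: issue@4 deps=(0,2) exec_start@6 write@9

Answer: 3 6 6 9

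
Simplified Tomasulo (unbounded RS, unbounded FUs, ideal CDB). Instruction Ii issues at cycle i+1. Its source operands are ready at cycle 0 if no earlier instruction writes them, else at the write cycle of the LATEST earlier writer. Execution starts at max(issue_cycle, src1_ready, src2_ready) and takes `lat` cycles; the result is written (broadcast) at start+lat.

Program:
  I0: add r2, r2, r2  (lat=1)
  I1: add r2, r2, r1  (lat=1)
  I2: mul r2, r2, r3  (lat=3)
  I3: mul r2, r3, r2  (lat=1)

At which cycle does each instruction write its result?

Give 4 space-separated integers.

I0 add r2: issue@1 deps=(None,None) exec_start@1 write@2
I1 add r2: issue@2 deps=(0,None) exec_start@2 write@3
I2 mul r2: issue@3 deps=(1,None) exec_start@3 write@6
I3 mul r2: issue@4 deps=(None,2) exec_start@6 write@7

Answer: 2 3 6 7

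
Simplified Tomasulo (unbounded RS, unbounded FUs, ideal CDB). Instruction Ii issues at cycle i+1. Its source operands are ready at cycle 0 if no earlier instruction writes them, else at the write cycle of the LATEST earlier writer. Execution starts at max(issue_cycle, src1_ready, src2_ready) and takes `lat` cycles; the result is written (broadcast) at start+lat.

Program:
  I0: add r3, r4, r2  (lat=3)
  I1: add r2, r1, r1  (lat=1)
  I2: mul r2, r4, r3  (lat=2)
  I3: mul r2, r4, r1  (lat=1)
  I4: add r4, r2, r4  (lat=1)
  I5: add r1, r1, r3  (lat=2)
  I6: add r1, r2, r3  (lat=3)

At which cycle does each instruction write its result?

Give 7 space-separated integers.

Answer: 4 3 6 5 6 8 10

Derivation:
I0 add r3: issue@1 deps=(None,None) exec_start@1 write@4
I1 add r2: issue@2 deps=(None,None) exec_start@2 write@3
I2 mul r2: issue@3 deps=(None,0) exec_start@4 write@6
I3 mul r2: issue@4 deps=(None,None) exec_start@4 write@5
I4 add r4: issue@5 deps=(3,None) exec_start@5 write@6
I5 add r1: issue@6 deps=(None,0) exec_start@6 write@8
I6 add r1: issue@7 deps=(3,0) exec_start@7 write@10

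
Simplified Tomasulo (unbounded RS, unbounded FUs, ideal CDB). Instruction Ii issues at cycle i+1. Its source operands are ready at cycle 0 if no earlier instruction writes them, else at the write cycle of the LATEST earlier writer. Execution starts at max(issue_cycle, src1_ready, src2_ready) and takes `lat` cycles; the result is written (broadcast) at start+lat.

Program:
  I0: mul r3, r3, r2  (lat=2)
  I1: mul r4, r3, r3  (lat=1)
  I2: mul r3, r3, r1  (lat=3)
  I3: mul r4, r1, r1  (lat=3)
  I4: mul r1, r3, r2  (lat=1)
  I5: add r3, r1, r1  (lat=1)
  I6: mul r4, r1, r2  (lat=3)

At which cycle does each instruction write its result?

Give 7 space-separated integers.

I0 mul r3: issue@1 deps=(None,None) exec_start@1 write@3
I1 mul r4: issue@2 deps=(0,0) exec_start@3 write@4
I2 mul r3: issue@3 deps=(0,None) exec_start@3 write@6
I3 mul r4: issue@4 deps=(None,None) exec_start@4 write@7
I4 mul r1: issue@5 deps=(2,None) exec_start@6 write@7
I5 add r3: issue@6 deps=(4,4) exec_start@7 write@8
I6 mul r4: issue@7 deps=(4,None) exec_start@7 write@10

Answer: 3 4 6 7 7 8 10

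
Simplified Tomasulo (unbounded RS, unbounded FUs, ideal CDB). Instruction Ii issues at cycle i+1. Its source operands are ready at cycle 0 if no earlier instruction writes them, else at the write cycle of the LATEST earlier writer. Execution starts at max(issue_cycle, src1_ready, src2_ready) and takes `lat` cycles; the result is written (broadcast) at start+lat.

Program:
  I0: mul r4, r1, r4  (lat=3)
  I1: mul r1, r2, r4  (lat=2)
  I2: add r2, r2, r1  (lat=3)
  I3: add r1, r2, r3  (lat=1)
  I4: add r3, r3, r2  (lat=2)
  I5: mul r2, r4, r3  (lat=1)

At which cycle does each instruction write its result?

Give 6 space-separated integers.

Answer: 4 6 9 10 11 12

Derivation:
I0 mul r4: issue@1 deps=(None,None) exec_start@1 write@4
I1 mul r1: issue@2 deps=(None,0) exec_start@4 write@6
I2 add r2: issue@3 deps=(None,1) exec_start@6 write@9
I3 add r1: issue@4 deps=(2,None) exec_start@9 write@10
I4 add r3: issue@5 deps=(None,2) exec_start@9 write@11
I5 mul r2: issue@6 deps=(0,4) exec_start@11 write@12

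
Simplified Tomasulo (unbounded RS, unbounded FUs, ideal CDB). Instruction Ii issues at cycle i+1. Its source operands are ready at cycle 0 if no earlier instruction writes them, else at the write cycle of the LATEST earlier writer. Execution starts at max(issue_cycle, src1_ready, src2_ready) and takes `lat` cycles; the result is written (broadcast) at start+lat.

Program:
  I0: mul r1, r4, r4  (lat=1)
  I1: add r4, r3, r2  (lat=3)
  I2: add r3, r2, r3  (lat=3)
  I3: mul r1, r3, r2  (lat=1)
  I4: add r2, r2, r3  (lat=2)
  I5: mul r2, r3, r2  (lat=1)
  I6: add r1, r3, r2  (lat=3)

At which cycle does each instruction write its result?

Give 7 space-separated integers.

Answer: 2 5 6 7 8 9 12

Derivation:
I0 mul r1: issue@1 deps=(None,None) exec_start@1 write@2
I1 add r4: issue@2 deps=(None,None) exec_start@2 write@5
I2 add r3: issue@3 deps=(None,None) exec_start@3 write@6
I3 mul r1: issue@4 deps=(2,None) exec_start@6 write@7
I4 add r2: issue@5 deps=(None,2) exec_start@6 write@8
I5 mul r2: issue@6 deps=(2,4) exec_start@8 write@9
I6 add r1: issue@7 deps=(2,5) exec_start@9 write@12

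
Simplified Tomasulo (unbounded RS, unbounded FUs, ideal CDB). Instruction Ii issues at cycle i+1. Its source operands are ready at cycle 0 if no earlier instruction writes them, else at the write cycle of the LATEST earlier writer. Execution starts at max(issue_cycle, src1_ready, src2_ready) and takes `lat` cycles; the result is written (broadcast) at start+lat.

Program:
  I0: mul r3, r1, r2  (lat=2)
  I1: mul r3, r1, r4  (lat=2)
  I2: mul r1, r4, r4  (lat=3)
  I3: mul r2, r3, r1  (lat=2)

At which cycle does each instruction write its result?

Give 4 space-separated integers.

I0 mul r3: issue@1 deps=(None,None) exec_start@1 write@3
I1 mul r3: issue@2 deps=(None,None) exec_start@2 write@4
I2 mul r1: issue@3 deps=(None,None) exec_start@3 write@6
I3 mul r2: issue@4 deps=(1,2) exec_start@6 write@8

Answer: 3 4 6 8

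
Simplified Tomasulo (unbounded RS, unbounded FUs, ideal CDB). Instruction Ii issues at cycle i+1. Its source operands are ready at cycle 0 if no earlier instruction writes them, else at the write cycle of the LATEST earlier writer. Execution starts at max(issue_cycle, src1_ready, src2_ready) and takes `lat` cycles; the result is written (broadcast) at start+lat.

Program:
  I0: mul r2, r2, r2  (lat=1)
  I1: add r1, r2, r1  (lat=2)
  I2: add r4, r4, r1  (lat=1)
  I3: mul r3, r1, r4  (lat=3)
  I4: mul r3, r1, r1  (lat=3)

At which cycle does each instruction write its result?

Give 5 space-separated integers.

I0 mul r2: issue@1 deps=(None,None) exec_start@1 write@2
I1 add r1: issue@2 deps=(0,None) exec_start@2 write@4
I2 add r4: issue@3 deps=(None,1) exec_start@4 write@5
I3 mul r3: issue@4 deps=(1,2) exec_start@5 write@8
I4 mul r3: issue@5 deps=(1,1) exec_start@5 write@8

Answer: 2 4 5 8 8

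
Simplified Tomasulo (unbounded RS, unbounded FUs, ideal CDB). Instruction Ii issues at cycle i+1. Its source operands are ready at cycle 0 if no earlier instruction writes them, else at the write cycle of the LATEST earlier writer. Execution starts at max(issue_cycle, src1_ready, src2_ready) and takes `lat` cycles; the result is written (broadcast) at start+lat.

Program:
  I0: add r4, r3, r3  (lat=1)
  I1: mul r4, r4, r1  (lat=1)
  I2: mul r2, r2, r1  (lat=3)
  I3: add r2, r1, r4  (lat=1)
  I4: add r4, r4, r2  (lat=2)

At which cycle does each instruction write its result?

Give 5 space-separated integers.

I0 add r4: issue@1 deps=(None,None) exec_start@1 write@2
I1 mul r4: issue@2 deps=(0,None) exec_start@2 write@3
I2 mul r2: issue@3 deps=(None,None) exec_start@3 write@6
I3 add r2: issue@4 deps=(None,1) exec_start@4 write@5
I4 add r4: issue@5 deps=(1,3) exec_start@5 write@7

Answer: 2 3 6 5 7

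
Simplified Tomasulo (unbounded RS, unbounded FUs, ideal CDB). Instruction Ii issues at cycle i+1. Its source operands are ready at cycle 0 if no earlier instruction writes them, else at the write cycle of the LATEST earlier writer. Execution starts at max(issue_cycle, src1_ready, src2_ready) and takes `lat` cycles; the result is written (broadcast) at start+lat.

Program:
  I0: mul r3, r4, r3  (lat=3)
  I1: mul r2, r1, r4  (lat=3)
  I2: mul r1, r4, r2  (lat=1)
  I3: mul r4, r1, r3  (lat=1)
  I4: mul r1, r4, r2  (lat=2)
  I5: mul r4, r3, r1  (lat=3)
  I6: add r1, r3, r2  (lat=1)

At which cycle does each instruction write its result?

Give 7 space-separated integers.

Answer: 4 5 6 7 9 12 8

Derivation:
I0 mul r3: issue@1 deps=(None,None) exec_start@1 write@4
I1 mul r2: issue@2 deps=(None,None) exec_start@2 write@5
I2 mul r1: issue@3 deps=(None,1) exec_start@5 write@6
I3 mul r4: issue@4 deps=(2,0) exec_start@6 write@7
I4 mul r1: issue@5 deps=(3,1) exec_start@7 write@9
I5 mul r4: issue@6 deps=(0,4) exec_start@9 write@12
I6 add r1: issue@7 deps=(0,1) exec_start@7 write@8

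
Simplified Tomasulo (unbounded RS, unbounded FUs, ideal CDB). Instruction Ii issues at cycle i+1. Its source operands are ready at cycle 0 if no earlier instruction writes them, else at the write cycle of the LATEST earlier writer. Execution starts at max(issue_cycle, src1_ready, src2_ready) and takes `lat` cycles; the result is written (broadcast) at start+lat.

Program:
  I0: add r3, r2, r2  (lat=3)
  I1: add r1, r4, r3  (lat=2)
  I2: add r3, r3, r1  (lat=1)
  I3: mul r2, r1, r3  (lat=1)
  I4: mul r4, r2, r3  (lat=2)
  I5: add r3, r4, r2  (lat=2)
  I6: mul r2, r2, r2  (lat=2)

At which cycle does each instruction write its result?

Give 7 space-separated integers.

Answer: 4 6 7 8 10 12 10

Derivation:
I0 add r3: issue@1 deps=(None,None) exec_start@1 write@4
I1 add r1: issue@2 deps=(None,0) exec_start@4 write@6
I2 add r3: issue@3 deps=(0,1) exec_start@6 write@7
I3 mul r2: issue@4 deps=(1,2) exec_start@7 write@8
I4 mul r4: issue@5 deps=(3,2) exec_start@8 write@10
I5 add r3: issue@6 deps=(4,3) exec_start@10 write@12
I6 mul r2: issue@7 deps=(3,3) exec_start@8 write@10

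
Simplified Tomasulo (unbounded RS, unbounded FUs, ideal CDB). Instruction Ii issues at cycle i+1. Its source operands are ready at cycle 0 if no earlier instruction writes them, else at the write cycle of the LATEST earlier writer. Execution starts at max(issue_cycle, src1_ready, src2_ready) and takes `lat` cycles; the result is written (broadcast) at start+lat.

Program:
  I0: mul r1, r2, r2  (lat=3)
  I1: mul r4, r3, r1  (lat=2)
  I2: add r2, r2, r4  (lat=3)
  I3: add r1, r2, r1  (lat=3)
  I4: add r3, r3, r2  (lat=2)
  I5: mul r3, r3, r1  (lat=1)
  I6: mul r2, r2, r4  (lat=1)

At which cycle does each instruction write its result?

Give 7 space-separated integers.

Answer: 4 6 9 12 11 13 10

Derivation:
I0 mul r1: issue@1 deps=(None,None) exec_start@1 write@4
I1 mul r4: issue@2 deps=(None,0) exec_start@4 write@6
I2 add r2: issue@3 deps=(None,1) exec_start@6 write@9
I3 add r1: issue@4 deps=(2,0) exec_start@9 write@12
I4 add r3: issue@5 deps=(None,2) exec_start@9 write@11
I5 mul r3: issue@6 deps=(4,3) exec_start@12 write@13
I6 mul r2: issue@7 deps=(2,1) exec_start@9 write@10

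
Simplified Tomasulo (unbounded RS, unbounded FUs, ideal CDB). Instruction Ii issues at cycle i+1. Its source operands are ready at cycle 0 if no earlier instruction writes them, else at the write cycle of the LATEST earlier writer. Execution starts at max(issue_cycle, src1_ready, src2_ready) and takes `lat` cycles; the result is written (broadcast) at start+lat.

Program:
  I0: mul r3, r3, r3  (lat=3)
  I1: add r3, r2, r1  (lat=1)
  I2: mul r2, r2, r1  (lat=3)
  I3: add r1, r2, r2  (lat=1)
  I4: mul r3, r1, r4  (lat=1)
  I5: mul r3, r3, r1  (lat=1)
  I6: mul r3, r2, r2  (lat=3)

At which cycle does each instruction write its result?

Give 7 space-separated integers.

I0 mul r3: issue@1 deps=(None,None) exec_start@1 write@4
I1 add r3: issue@2 deps=(None,None) exec_start@2 write@3
I2 mul r2: issue@3 deps=(None,None) exec_start@3 write@6
I3 add r1: issue@4 deps=(2,2) exec_start@6 write@7
I4 mul r3: issue@5 deps=(3,None) exec_start@7 write@8
I5 mul r3: issue@6 deps=(4,3) exec_start@8 write@9
I6 mul r3: issue@7 deps=(2,2) exec_start@7 write@10

Answer: 4 3 6 7 8 9 10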